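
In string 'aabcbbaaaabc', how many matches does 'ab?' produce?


Pattern 'ab?' matches 'a' optionally followed by 'b'.
String: 'aabcbbaaaabc'
Scanning left to right for 'a' then checking next char:
  Match 1: 'a' (a not followed by b)
  Match 2: 'ab' (a followed by b)
  Match 3: 'a' (a not followed by b)
  Match 4: 'a' (a not followed by b)
  Match 5: 'a' (a not followed by b)
  Match 6: 'ab' (a followed by b)
Total matches: 6

6


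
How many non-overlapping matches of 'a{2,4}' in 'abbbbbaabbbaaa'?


Pattern 'a{2,4}' matches between 2 and 4 consecutive a's (greedy).
String: 'abbbbbaabbbaaa'
Finding runs of a's and applying greedy matching:
  Run at pos 0: 'a' (length 1)
  Run at pos 6: 'aa' (length 2)
  Run at pos 11: 'aaa' (length 3)
Matches: ['aa', 'aaa']
Count: 2

2


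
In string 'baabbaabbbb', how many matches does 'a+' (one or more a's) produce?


Pattern 'a+' matches one or more consecutive a's.
String: 'baabbaabbbb'
Scanning for runs of a:
  Match 1: 'aa' (length 2)
  Match 2: 'aa' (length 2)
Total matches: 2

2


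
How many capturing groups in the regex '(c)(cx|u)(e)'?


To count capturing groups, count each '(' that starts a group.
Pattern: '(c)(cx|u)(e)'
Walking through the pattern:
  Position 0: '(' -> group #1
  Position 3: '(' -> group #2
  Position 9: '(' -> group #3
Total capturing groups: 3

3


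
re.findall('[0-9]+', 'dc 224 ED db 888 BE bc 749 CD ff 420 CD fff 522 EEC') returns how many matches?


Pattern '[0-9]+' finds one or more digits.
Text: 'dc 224 ED db 888 BE bc 749 CD ff 420 CD fff 522 EEC'
Scanning for matches:
  Match 1: '224'
  Match 2: '888'
  Match 3: '749'
  Match 4: '420'
  Match 5: '522'
Total matches: 5

5


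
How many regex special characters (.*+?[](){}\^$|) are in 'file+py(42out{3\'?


Regex special characters are: . * + ? [ ] ( ) { } \ ^ $ |
Scanning 'file+py(42out{3\':
  pos 4: '+' -> SPECIAL
  pos 7: '(' -> SPECIAL
  pos 13: '{' -> SPECIAL
  pos 15: '\' -> SPECIAL
Special chars found: ['+', '(', '{', '\\']
Total: 4

4


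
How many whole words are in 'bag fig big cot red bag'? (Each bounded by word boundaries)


Word boundaries (\b) mark the start/end of each word.
Text: 'bag fig big cot red bag'
Splitting by whitespace:
  Word 1: 'bag'
  Word 2: 'fig'
  Word 3: 'big'
  Word 4: 'cot'
  Word 5: 'red'
  Word 6: 'bag'
Total whole words: 6

6


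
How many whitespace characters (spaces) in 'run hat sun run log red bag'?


\s matches whitespace characters (spaces, tabs, etc.).
Text: 'run hat sun run log red bag'
This text has 7 words separated by spaces.
Number of spaces = number of words - 1 = 7 - 1 = 6

6


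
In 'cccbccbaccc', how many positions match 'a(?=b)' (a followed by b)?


Lookahead 'a(?=b)' matches 'a' only when followed by 'b'.
String: 'cccbccbaccc'
Checking each position where char is 'a':
  pos 7: 'a' -> no (next='c')
Matching positions: []
Count: 0

0


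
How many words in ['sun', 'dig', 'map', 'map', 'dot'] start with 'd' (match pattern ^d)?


Pattern ^d anchors to start of word. Check which words begin with 'd':
  'sun' -> no
  'dig' -> MATCH (starts with 'd')
  'map' -> no
  'map' -> no
  'dot' -> MATCH (starts with 'd')
Matching words: ['dig', 'dot']
Count: 2

2


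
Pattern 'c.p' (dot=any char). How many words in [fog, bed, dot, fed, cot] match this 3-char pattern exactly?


Pattern 'c.p' means: starts with 'c', any single char, ends with 'p'.
Checking each word (must be exactly 3 chars):
  'fog' (len=3): no
  'bed' (len=3): no
  'dot' (len=3): no
  'fed' (len=3): no
  'cot' (len=3): no
Matching words: []
Total: 0

0


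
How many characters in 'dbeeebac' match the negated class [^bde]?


Negated class [^bde] matches any char NOT in {b, d, e}
Scanning 'dbeeebac':
  pos 0: 'd' -> no (excluded)
  pos 1: 'b' -> no (excluded)
  pos 2: 'e' -> no (excluded)
  pos 3: 'e' -> no (excluded)
  pos 4: 'e' -> no (excluded)
  pos 5: 'b' -> no (excluded)
  pos 6: 'a' -> MATCH
  pos 7: 'c' -> MATCH
Total matches: 2

2


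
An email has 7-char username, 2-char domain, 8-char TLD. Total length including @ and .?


An email address has format: username@domain.tld
Username length: 7
'@' character: 1
Domain length: 2
'.' character: 1
TLD length: 8
Total = 7 + 1 + 2 + 1 + 8 = 19

19


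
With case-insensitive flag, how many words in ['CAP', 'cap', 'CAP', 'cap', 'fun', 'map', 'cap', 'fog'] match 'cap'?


Case-insensitive matching: compare each word's lowercase form to 'cap'.
  'CAP' -> lower='cap' -> MATCH
  'cap' -> lower='cap' -> MATCH
  'CAP' -> lower='cap' -> MATCH
  'cap' -> lower='cap' -> MATCH
  'fun' -> lower='fun' -> no
  'map' -> lower='map' -> no
  'cap' -> lower='cap' -> MATCH
  'fog' -> lower='fog' -> no
Matches: ['CAP', 'cap', 'CAP', 'cap', 'cap']
Count: 5

5


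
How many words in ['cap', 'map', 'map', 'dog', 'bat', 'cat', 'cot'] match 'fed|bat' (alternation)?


Alternation 'fed|bat' matches either 'fed' or 'bat'.
Checking each word:
  'cap' -> no
  'map' -> no
  'map' -> no
  'dog' -> no
  'bat' -> MATCH
  'cat' -> no
  'cot' -> no
Matches: ['bat']
Count: 1

1


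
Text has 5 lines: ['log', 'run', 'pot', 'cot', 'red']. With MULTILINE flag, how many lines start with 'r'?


With MULTILINE flag, ^ matches the start of each line.
Lines: ['log', 'run', 'pot', 'cot', 'red']
Checking which lines start with 'r':
  Line 1: 'log' -> no
  Line 2: 'run' -> MATCH
  Line 3: 'pot' -> no
  Line 4: 'cot' -> no
  Line 5: 'red' -> MATCH
Matching lines: ['run', 'red']
Count: 2

2


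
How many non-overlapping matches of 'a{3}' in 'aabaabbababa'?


Pattern 'a{3}' matches exactly 3 consecutive a's (greedy, non-overlapping).
String: 'aabaabbababa'
Scanning for runs of a's:
  Run at pos 0: 'aa' (length 2) -> 0 match(es)
  Run at pos 3: 'aa' (length 2) -> 0 match(es)
  Run at pos 7: 'a' (length 1) -> 0 match(es)
  Run at pos 9: 'a' (length 1) -> 0 match(es)
  Run at pos 11: 'a' (length 1) -> 0 match(es)
Matches found: []
Total: 0

0


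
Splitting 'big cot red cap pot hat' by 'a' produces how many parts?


Splitting by 'a' breaks the string at each occurrence of the separator.
Text: 'big cot red cap pot hat'
Parts after split:
  Part 1: 'big cot red c'
  Part 2: 'p pot h'
  Part 3: 't'
Total parts: 3

3


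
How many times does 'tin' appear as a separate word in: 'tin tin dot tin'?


Scanning each word for exact match 'tin':
  Word 1: 'tin' -> MATCH
  Word 2: 'tin' -> MATCH
  Word 3: 'dot' -> no
  Word 4: 'tin' -> MATCH
Total matches: 3

3


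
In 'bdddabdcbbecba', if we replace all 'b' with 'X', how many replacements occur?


re.sub('b', 'X', text) replaces every occurrence of 'b' with 'X'.
Text: 'bdddabdcbbecba'
Scanning for 'b':
  pos 0: 'b' -> replacement #1
  pos 5: 'b' -> replacement #2
  pos 8: 'b' -> replacement #3
  pos 9: 'b' -> replacement #4
  pos 12: 'b' -> replacement #5
Total replacements: 5

5


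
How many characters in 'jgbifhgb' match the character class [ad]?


Character class [ad] matches any of: {a, d}
Scanning string 'jgbifhgb' character by character:
  pos 0: 'j' -> no
  pos 1: 'g' -> no
  pos 2: 'b' -> no
  pos 3: 'i' -> no
  pos 4: 'f' -> no
  pos 5: 'h' -> no
  pos 6: 'g' -> no
  pos 7: 'b' -> no
Total matches: 0

0


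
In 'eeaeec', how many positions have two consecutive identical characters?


Looking for consecutive identical characters in 'eeaeec':
  pos 0-1: 'e' vs 'e' -> MATCH ('ee')
  pos 1-2: 'e' vs 'a' -> different
  pos 2-3: 'a' vs 'e' -> different
  pos 3-4: 'e' vs 'e' -> MATCH ('ee')
  pos 4-5: 'e' vs 'c' -> different
Consecutive identical pairs: ['ee', 'ee']
Count: 2

2


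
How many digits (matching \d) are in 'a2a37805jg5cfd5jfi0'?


\d matches any digit 0-9.
Scanning 'a2a37805jg5cfd5jfi0':
  pos 1: '2' -> DIGIT
  pos 3: '3' -> DIGIT
  pos 4: '7' -> DIGIT
  pos 5: '8' -> DIGIT
  pos 6: '0' -> DIGIT
  pos 7: '5' -> DIGIT
  pos 10: '5' -> DIGIT
  pos 14: '5' -> DIGIT
  pos 18: '0' -> DIGIT
Digits found: ['2', '3', '7', '8', '0', '5', '5', '5', '0']
Total: 9

9


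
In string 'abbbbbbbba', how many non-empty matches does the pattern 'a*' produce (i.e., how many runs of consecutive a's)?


Pattern 'a*' matches zero or more a's. We want non-empty runs of consecutive a's.
String: 'abbbbbbbba'
Walking through the string to find runs of a's:
  Run 1: positions 0-0 -> 'a'
  Run 2: positions 9-9 -> 'a'
Non-empty runs found: ['a', 'a']
Count: 2

2


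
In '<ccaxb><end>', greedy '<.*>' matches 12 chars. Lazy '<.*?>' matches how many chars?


Greedy '<.*>' tries to match as MUCH as possible.
Lazy '<.*?>' tries to match as LITTLE as possible.

String: '<ccaxb><end>'
Greedy '<.*>' starts at first '<' and extends to the LAST '>': '<ccaxb><end>' (12 chars)
Lazy '<.*?>' starts at first '<' and stops at the FIRST '>': '<ccaxb>' (7 chars)

7


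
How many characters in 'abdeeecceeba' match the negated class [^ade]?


Negated class [^ade] matches any char NOT in {a, d, e}
Scanning 'abdeeecceeba':
  pos 0: 'a' -> no (excluded)
  pos 1: 'b' -> MATCH
  pos 2: 'd' -> no (excluded)
  pos 3: 'e' -> no (excluded)
  pos 4: 'e' -> no (excluded)
  pos 5: 'e' -> no (excluded)
  pos 6: 'c' -> MATCH
  pos 7: 'c' -> MATCH
  pos 8: 'e' -> no (excluded)
  pos 9: 'e' -> no (excluded)
  pos 10: 'b' -> MATCH
  pos 11: 'a' -> no (excluded)
Total matches: 4

4


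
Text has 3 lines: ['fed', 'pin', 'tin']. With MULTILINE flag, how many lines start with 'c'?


With MULTILINE flag, ^ matches the start of each line.
Lines: ['fed', 'pin', 'tin']
Checking which lines start with 'c':
  Line 1: 'fed' -> no
  Line 2: 'pin' -> no
  Line 3: 'tin' -> no
Matching lines: []
Count: 0

0


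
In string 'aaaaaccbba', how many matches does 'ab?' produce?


Pattern 'ab?' matches 'a' optionally followed by 'b'.
String: 'aaaaaccbba'
Scanning left to right for 'a' then checking next char:
  Match 1: 'a' (a not followed by b)
  Match 2: 'a' (a not followed by b)
  Match 3: 'a' (a not followed by b)
  Match 4: 'a' (a not followed by b)
  Match 5: 'a' (a not followed by b)
  Match 6: 'a' (a not followed by b)
Total matches: 6

6


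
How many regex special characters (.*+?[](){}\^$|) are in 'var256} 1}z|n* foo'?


Regex special characters are: . * + ? [ ] ( ) { } \ ^ $ |
Scanning 'var256} 1}z|n* foo':
  pos 6: '}' -> SPECIAL
  pos 9: '}' -> SPECIAL
  pos 11: '|' -> SPECIAL
  pos 13: '*' -> SPECIAL
Special chars found: ['}', '}', '|', '*']
Total: 4

4


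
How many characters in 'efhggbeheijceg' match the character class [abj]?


Character class [abj] matches any of: {a, b, j}
Scanning string 'efhggbeheijceg' character by character:
  pos 0: 'e' -> no
  pos 1: 'f' -> no
  pos 2: 'h' -> no
  pos 3: 'g' -> no
  pos 4: 'g' -> no
  pos 5: 'b' -> MATCH
  pos 6: 'e' -> no
  pos 7: 'h' -> no
  pos 8: 'e' -> no
  pos 9: 'i' -> no
  pos 10: 'j' -> MATCH
  pos 11: 'c' -> no
  pos 12: 'e' -> no
  pos 13: 'g' -> no
Total matches: 2

2


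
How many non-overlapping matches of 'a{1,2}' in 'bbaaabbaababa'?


Pattern 'a{1,2}' matches between 1 and 2 consecutive a's (greedy).
String: 'bbaaabbaababa'
Finding runs of a's and applying greedy matching:
  Run at pos 2: 'aaa' (length 3)
  Run at pos 7: 'aa' (length 2)
  Run at pos 10: 'a' (length 1)
  Run at pos 12: 'a' (length 1)
Matches: ['aa', 'a', 'aa', 'a', 'a']
Count: 5

5


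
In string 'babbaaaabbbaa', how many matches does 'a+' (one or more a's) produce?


Pattern 'a+' matches one or more consecutive a's.
String: 'babbaaaabbbaa'
Scanning for runs of a:
  Match 1: 'a' (length 1)
  Match 2: 'aaaa' (length 4)
  Match 3: 'aa' (length 2)
Total matches: 3

3


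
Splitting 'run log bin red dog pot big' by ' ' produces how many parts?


Splitting by ' ' breaks the string at each occurrence of the separator.
Text: 'run log bin red dog pot big'
Parts after split:
  Part 1: 'run'
  Part 2: 'log'
  Part 3: 'bin'
  Part 4: 'red'
  Part 5: 'dog'
  Part 6: 'pot'
  Part 7: 'big'
Total parts: 7

7


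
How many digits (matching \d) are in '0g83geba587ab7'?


\d matches any digit 0-9.
Scanning '0g83geba587ab7':
  pos 0: '0' -> DIGIT
  pos 2: '8' -> DIGIT
  pos 3: '3' -> DIGIT
  pos 8: '5' -> DIGIT
  pos 9: '8' -> DIGIT
  pos 10: '7' -> DIGIT
  pos 13: '7' -> DIGIT
Digits found: ['0', '8', '3', '5', '8', '7', '7']
Total: 7

7


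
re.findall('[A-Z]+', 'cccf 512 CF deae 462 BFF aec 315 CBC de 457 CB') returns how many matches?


Pattern '[A-Z]+' finds one or more uppercase letters.
Text: 'cccf 512 CF deae 462 BFF aec 315 CBC de 457 CB'
Scanning for matches:
  Match 1: 'CF'
  Match 2: 'BFF'
  Match 3: 'CBC'
  Match 4: 'CB'
Total matches: 4

4


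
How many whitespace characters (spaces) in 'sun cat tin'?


\s matches whitespace characters (spaces, tabs, etc.).
Text: 'sun cat tin'
This text has 3 words separated by spaces.
Number of spaces = number of words - 1 = 3 - 1 = 2

2


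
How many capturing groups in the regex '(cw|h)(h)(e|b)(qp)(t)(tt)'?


To count capturing groups, count each '(' that starts a group.
Pattern: '(cw|h)(h)(e|b)(qp)(t)(tt)'
Walking through the pattern:
  Position 0: '(' -> group #1
  Position 6: '(' -> group #2
  Position 9: '(' -> group #3
  Position 14: '(' -> group #4
  Position 18: '(' -> group #5
  Position 21: '(' -> group #6
Total capturing groups: 6

6


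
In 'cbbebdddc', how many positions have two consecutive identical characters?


Looking for consecutive identical characters in 'cbbebdddc':
  pos 0-1: 'c' vs 'b' -> different
  pos 1-2: 'b' vs 'b' -> MATCH ('bb')
  pos 2-3: 'b' vs 'e' -> different
  pos 3-4: 'e' vs 'b' -> different
  pos 4-5: 'b' vs 'd' -> different
  pos 5-6: 'd' vs 'd' -> MATCH ('dd')
  pos 6-7: 'd' vs 'd' -> MATCH ('dd')
  pos 7-8: 'd' vs 'c' -> different
Consecutive identical pairs: ['bb', 'dd', 'dd']
Count: 3

3


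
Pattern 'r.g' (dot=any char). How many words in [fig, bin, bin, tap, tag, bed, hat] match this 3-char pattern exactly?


Pattern 'r.g' means: starts with 'r', any single char, ends with 'g'.
Checking each word (must be exactly 3 chars):
  'fig' (len=3): no
  'bin' (len=3): no
  'bin' (len=3): no
  'tap' (len=3): no
  'tag' (len=3): no
  'bed' (len=3): no
  'hat' (len=3): no
Matching words: []
Total: 0

0


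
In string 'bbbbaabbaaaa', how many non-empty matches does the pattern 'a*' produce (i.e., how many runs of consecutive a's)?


Pattern 'a*' matches zero or more a's. We want non-empty runs of consecutive a's.
String: 'bbbbaabbaaaa'
Walking through the string to find runs of a's:
  Run 1: positions 4-5 -> 'aa'
  Run 2: positions 8-11 -> 'aaaa'
Non-empty runs found: ['aa', 'aaaa']
Count: 2

2


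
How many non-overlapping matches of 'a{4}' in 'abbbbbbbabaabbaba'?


Pattern 'a{4}' matches exactly 4 consecutive a's (greedy, non-overlapping).
String: 'abbbbbbbabaabbaba'
Scanning for runs of a's:
  Run at pos 0: 'a' (length 1) -> 0 match(es)
  Run at pos 8: 'a' (length 1) -> 0 match(es)
  Run at pos 10: 'aa' (length 2) -> 0 match(es)
  Run at pos 14: 'a' (length 1) -> 0 match(es)
  Run at pos 16: 'a' (length 1) -> 0 match(es)
Matches found: []
Total: 0

0


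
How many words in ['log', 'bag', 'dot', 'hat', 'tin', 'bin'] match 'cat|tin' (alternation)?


Alternation 'cat|tin' matches either 'cat' or 'tin'.
Checking each word:
  'log' -> no
  'bag' -> no
  'dot' -> no
  'hat' -> no
  'tin' -> MATCH
  'bin' -> no
Matches: ['tin']
Count: 1

1


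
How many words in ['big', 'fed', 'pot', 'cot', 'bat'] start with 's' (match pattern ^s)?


Pattern ^s anchors to start of word. Check which words begin with 's':
  'big' -> no
  'fed' -> no
  'pot' -> no
  'cot' -> no
  'bat' -> no
Matching words: []
Count: 0

0


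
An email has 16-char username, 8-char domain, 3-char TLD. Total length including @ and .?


An email address has format: username@domain.tld
Username length: 16
'@' character: 1
Domain length: 8
'.' character: 1
TLD length: 3
Total = 16 + 1 + 8 + 1 + 3 = 29

29


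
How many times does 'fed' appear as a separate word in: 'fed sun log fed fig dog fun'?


Scanning each word for exact match 'fed':
  Word 1: 'fed' -> MATCH
  Word 2: 'sun' -> no
  Word 3: 'log' -> no
  Word 4: 'fed' -> MATCH
  Word 5: 'fig' -> no
  Word 6: 'dog' -> no
  Word 7: 'fun' -> no
Total matches: 2

2


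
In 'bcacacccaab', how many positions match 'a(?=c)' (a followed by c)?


Lookahead 'a(?=c)' matches 'a' only when followed by 'c'.
String: 'bcacacccaab'
Checking each position where char is 'a':
  pos 2: 'a' -> MATCH (next='c')
  pos 4: 'a' -> MATCH (next='c')
  pos 8: 'a' -> no (next='a')
  pos 9: 'a' -> no (next='b')
Matching positions: [2, 4]
Count: 2

2


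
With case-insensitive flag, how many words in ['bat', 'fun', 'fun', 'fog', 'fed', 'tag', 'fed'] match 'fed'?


Case-insensitive matching: compare each word's lowercase form to 'fed'.
  'bat' -> lower='bat' -> no
  'fun' -> lower='fun' -> no
  'fun' -> lower='fun' -> no
  'fog' -> lower='fog' -> no
  'fed' -> lower='fed' -> MATCH
  'tag' -> lower='tag' -> no
  'fed' -> lower='fed' -> MATCH
Matches: ['fed', 'fed']
Count: 2

2


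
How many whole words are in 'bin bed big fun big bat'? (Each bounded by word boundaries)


Word boundaries (\b) mark the start/end of each word.
Text: 'bin bed big fun big bat'
Splitting by whitespace:
  Word 1: 'bin'
  Word 2: 'bed'
  Word 3: 'big'
  Word 4: 'fun'
  Word 5: 'big'
  Word 6: 'bat'
Total whole words: 6

6


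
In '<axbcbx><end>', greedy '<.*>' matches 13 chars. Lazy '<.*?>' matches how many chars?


Greedy '<.*>' tries to match as MUCH as possible.
Lazy '<.*?>' tries to match as LITTLE as possible.

String: '<axbcbx><end>'
Greedy '<.*>' starts at first '<' and extends to the LAST '>': '<axbcbx><end>' (13 chars)
Lazy '<.*?>' starts at first '<' and stops at the FIRST '>': '<axbcbx>' (8 chars)

8


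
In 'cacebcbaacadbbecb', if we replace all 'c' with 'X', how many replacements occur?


re.sub('c', 'X', text) replaces every occurrence of 'c' with 'X'.
Text: 'cacebcbaacadbbecb'
Scanning for 'c':
  pos 0: 'c' -> replacement #1
  pos 2: 'c' -> replacement #2
  pos 5: 'c' -> replacement #3
  pos 9: 'c' -> replacement #4
  pos 15: 'c' -> replacement #5
Total replacements: 5

5


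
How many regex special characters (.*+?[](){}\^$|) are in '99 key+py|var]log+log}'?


Regex special characters are: . * + ? [ ] ( ) { } \ ^ $ |
Scanning '99 key+py|var]log+log}':
  pos 6: '+' -> SPECIAL
  pos 9: '|' -> SPECIAL
  pos 13: ']' -> SPECIAL
  pos 17: '+' -> SPECIAL
  pos 21: '}' -> SPECIAL
Special chars found: ['+', '|', ']', '+', '}']
Total: 5

5


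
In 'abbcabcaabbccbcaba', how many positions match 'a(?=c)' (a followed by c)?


Lookahead 'a(?=c)' matches 'a' only when followed by 'c'.
String: 'abbcabcaabbccbcaba'
Checking each position where char is 'a':
  pos 0: 'a' -> no (next='b')
  pos 4: 'a' -> no (next='b')
  pos 7: 'a' -> no (next='a')
  pos 8: 'a' -> no (next='b')
  pos 15: 'a' -> no (next='b')
Matching positions: []
Count: 0

0


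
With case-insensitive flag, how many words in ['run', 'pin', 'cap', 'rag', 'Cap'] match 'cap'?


Case-insensitive matching: compare each word's lowercase form to 'cap'.
  'run' -> lower='run' -> no
  'pin' -> lower='pin' -> no
  'cap' -> lower='cap' -> MATCH
  'rag' -> lower='rag' -> no
  'Cap' -> lower='cap' -> MATCH
Matches: ['cap', 'Cap']
Count: 2

2


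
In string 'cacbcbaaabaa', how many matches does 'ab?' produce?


Pattern 'ab?' matches 'a' optionally followed by 'b'.
String: 'cacbcbaaabaa'
Scanning left to right for 'a' then checking next char:
  Match 1: 'a' (a not followed by b)
  Match 2: 'a' (a not followed by b)
  Match 3: 'a' (a not followed by b)
  Match 4: 'ab' (a followed by b)
  Match 5: 'a' (a not followed by b)
  Match 6: 'a' (a not followed by b)
Total matches: 6

6


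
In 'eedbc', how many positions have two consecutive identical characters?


Looking for consecutive identical characters in 'eedbc':
  pos 0-1: 'e' vs 'e' -> MATCH ('ee')
  pos 1-2: 'e' vs 'd' -> different
  pos 2-3: 'd' vs 'b' -> different
  pos 3-4: 'b' vs 'c' -> different
Consecutive identical pairs: ['ee']
Count: 1

1


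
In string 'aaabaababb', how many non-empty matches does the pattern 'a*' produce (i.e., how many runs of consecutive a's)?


Pattern 'a*' matches zero or more a's. We want non-empty runs of consecutive a's.
String: 'aaabaababb'
Walking through the string to find runs of a's:
  Run 1: positions 0-2 -> 'aaa'
  Run 2: positions 4-5 -> 'aa'
  Run 3: positions 7-7 -> 'a'
Non-empty runs found: ['aaa', 'aa', 'a']
Count: 3

3


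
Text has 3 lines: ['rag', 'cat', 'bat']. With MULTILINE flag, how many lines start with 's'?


With MULTILINE flag, ^ matches the start of each line.
Lines: ['rag', 'cat', 'bat']
Checking which lines start with 's':
  Line 1: 'rag' -> no
  Line 2: 'cat' -> no
  Line 3: 'bat' -> no
Matching lines: []
Count: 0

0


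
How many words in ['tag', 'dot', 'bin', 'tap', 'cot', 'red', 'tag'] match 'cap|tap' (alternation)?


Alternation 'cap|tap' matches either 'cap' or 'tap'.
Checking each word:
  'tag' -> no
  'dot' -> no
  'bin' -> no
  'tap' -> MATCH
  'cot' -> no
  'red' -> no
  'tag' -> no
Matches: ['tap']
Count: 1

1


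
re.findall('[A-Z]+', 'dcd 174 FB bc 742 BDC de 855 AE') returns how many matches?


Pattern '[A-Z]+' finds one or more uppercase letters.
Text: 'dcd 174 FB bc 742 BDC de 855 AE'
Scanning for matches:
  Match 1: 'FB'
  Match 2: 'BDC'
  Match 3: 'AE'
Total matches: 3

3


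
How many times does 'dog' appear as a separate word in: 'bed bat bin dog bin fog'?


Scanning each word for exact match 'dog':
  Word 1: 'bed' -> no
  Word 2: 'bat' -> no
  Word 3: 'bin' -> no
  Word 4: 'dog' -> MATCH
  Word 5: 'bin' -> no
  Word 6: 'fog' -> no
Total matches: 1

1


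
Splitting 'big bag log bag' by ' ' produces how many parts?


Splitting by ' ' breaks the string at each occurrence of the separator.
Text: 'big bag log bag'
Parts after split:
  Part 1: 'big'
  Part 2: 'bag'
  Part 3: 'log'
  Part 4: 'bag'
Total parts: 4

4


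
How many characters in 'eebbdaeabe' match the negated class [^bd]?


Negated class [^bd] matches any char NOT in {b, d}
Scanning 'eebbdaeabe':
  pos 0: 'e' -> MATCH
  pos 1: 'e' -> MATCH
  pos 2: 'b' -> no (excluded)
  pos 3: 'b' -> no (excluded)
  pos 4: 'd' -> no (excluded)
  pos 5: 'a' -> MATCH
  pos 6: 'e' -> MATCH
  pos 7: 'a' -> MATCH
  pos 8: 'b' -> no (excluded)
  pos 9: 'e' -> MATCH
Total matches: 6

6


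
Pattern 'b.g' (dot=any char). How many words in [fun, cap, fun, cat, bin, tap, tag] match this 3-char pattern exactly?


Pattern 'b.g' means: starts with 'b', any single char, ends with 'g'.
Checking each word (must be exactly 3 chars):
  'fun' (len=3): no
  'cap' (len=3): no
  'fun' (len=3): no
  'cat' (len=3): no
  'bin' (len=3): no
  'tap' (len=3): no
  'tag' (len=3): no
Matching words: []
Total: 0

0


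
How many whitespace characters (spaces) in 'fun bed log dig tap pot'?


\s matches whitespace characters (spaces, tabs, etc.).
Text: 'fun bed log dig tap pot'
This text has 6 words separated by spaces.
Number of spaces = number of words - 1 = 6 - 1 = 5

5


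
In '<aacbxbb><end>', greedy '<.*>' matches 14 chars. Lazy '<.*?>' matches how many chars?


Greedy '<.*>' tries to match as MUCH as possible.
Lazy '<.*?>' tries to match as LITTLE as possible.

String: '<aacbxbb><end>'
Greedy '<.*>' starts at first '<' and extends to the LAST '>': '<aacbxbb><end>' (14 chars)
Lazy '<.*?>' starts at first '<' and stops at the FIRST '>': '<aacbxbb>' (9 chars)

9


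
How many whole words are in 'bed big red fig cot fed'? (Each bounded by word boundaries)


Word boundaries (\b) mark the start/end of each word.
Text: 'bed big red fig cot fed'
Splitting by whitespace:
  Word 1: 'bed'
  Word 2: 'big'
  Word 3: 'red'
  Word 4: 'fig'
  Word 5: 'cot'
  Word 6: 'fed'
Total whole words: 6

6


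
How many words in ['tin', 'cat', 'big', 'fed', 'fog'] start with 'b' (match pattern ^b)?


Pattern ^b anchors to start of word. Check which words begin with 'b':
  'tin' -> no
  'cat' -> no
  'big' -> MATCH (starts with 'b')
  'fed' -> no
  'fog' -> no
Matching words: ['big']
Count: 1

1


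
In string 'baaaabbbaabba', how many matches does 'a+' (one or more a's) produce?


Pattern 'a+' matches one or more consecutive a's.
String: 'baaaabbbaabba'
Scanning for runs of a:
  Match 1: 'aaaa' (length 4)
  Match 2: 'aa' (length 2)
  Match 3: 'a' (length 1)
Total matches: 3

3


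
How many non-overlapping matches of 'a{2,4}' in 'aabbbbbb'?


Pattern 'a{2,4}' matches between 2 and 4 consecutive a's (greedy).
String: 'aabbbbbb'
Finding runs of a's and applying greedy matching:
  Run at pos 0: 'aa' (length 2)
Matches: ['aa']
Count: 1

1


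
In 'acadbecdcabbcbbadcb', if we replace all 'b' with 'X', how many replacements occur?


re.sub('b', 'X', text) replaces every occurrence of 'b' with 'X'.
Text: 'acadbecdcabbcbbadcb'
Scanning for 'b':
  pos 4: 'b' -> replacement #1
  pos 10: 'b' -> replacement #2
  pos 11: 'b' -> replacement #3
  pos 13: 'b' -> replacement #4
  pos 14: 'b' -> replacement #5
  pos 18: 'b' -> replacement #6
Total replacements: 6

6


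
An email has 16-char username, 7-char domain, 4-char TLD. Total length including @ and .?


An email address has format: username@domain.tld
Username length: 16
'@' character: 1
Domain length: 7
'.' character: 1
TLD length: 4
Total = 16 + 1 + 7 + 1 + 4 = 29

29


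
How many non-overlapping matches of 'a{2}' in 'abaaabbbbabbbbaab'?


Pattern 'a{2}' matches exactly 2 consecutive a's (greedy, non-overlapping).
String: 'abaaabbbbabbbbaab'
Scanning for runs of a's:
  Run at pos 0: 'a' (length 1) -> 0 match(es)
  Run at pos 2: 'aaa' (length 3) -> 1 match(es)
  Run at pos 9: 'a' (length 1) -> 0 match(es)
  Run at pos 14: 'aa' (length 2) -> 1 match(es)
Matches found: ['aa', 'aa']
Total: 2

2


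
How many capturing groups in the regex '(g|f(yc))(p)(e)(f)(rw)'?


To count capturing groups, count each '(' that starts a group.
Pattern: '(g|f(yc))(p)(e)(f)(rw)'
Walking through the pattern:
  Position 0: '(' -> group #1
  Position 4: '(' -> group #2
  Position 9: '(' -> group #3
  Position 12: '(' -> group #4
  Position 15: '(' -> group #5
  Position 18: '(' -> group #6
Total capturing groups: 6

6


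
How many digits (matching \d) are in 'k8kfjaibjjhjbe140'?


\d matches any digit 0-9.
Scanning 'k8kfjaibjjhjbe140':
  pos 1: '8' -> DIGIT
  pos 14: '1' -> DIGIT
  pos 15: '4' -> DIGIT
  pos 16: '0' -> DIGIT
Digits found: ['8', '1', '4', '0']
Total: 4

4


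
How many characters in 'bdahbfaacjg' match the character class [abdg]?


Character class [abdg] matches any of: {a, b, d, g}
Scanning string 'bdahbfaacjg' character by character:
  pos 0: 'b' -> MATCH
  pos 1: 'd' -> MATCH
  pos 2: 'a' -> MATCH
  pos 3: 'h' -> no
  pos 4: 'b' -> MATCH
  pos 5: 'f' -> no
  pos 6: 'a' -> MATCH
  pos 7: 'a' -> MATCH
  pos 8: 'c' -> no
  pos 9: 'j' -> no
  pos 10: 'g' -> MATCH
Total matches: 7

7


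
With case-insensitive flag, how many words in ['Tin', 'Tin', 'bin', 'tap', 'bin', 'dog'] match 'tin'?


Case-insensitive matching: compare each word's lowercase form to 'tin'.
  'Tin' -> lower='tin' -> MATCH
  'Tin' -> lower='tin' -> MATCH
  'bin' -> lower='bin' -> no
  'tap' -> lower='tap' -> no
  'bin' -> lower='bin' -> no
  'dog' -> lower='dog' -> no
Matches: ['Tin', 'Tin']
Count: 2

2


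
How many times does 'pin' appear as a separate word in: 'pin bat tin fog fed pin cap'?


Scanning each word for exact match 'pin':
  Word 1: 'pin' -> MATCH
  Word 2: 'bat' -> no
  Word 3: 'tin' -> no
  Word 4: 'fog' -> no
  Word 5: 'fed' -> no
  Word 6: 'pin' -> MATCH
  Word 7: 'cap' -> no
Total matches: 2

2


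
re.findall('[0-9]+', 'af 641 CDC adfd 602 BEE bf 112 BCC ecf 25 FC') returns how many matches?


Pattern '[0-9]+' finds one or more digits.
Text: 'af 641 CDC adfd 602 BEE bf 112 BCC ecf 25 FC'
Scanning for matches:
  Match 1: '641'
  Match 2: '602'
  Match 3: '112'
  Match 4: '25'
Total matches: 4

4


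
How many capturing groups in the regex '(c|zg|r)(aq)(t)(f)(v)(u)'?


To count capturing groups, count each '(' that starts a group.
Pattern: '(c|zg|r)(aq)(t)(f)(v)(u)'
Walking through the pattern:
  Position 0: '(' -> group #1
  Position 8: '(' -> group #2
  Position 12: '(' -> group #3
  Position 15: '(' -> group #4
  Position 18: '(' -> group #5
  Position 21: '(' -> group #6
Total capturing groups: 6

6


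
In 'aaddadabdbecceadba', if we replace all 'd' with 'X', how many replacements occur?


re.sub('d', 'X', text) replaces every occurrence of 'd' with 'X'.
Text: 'aaddadabdbecceadba'
Scanning for 'd':
  pos 2: 'd' -> replacement #1
  pos 3: 'd' -> replacement #2
  pos 5: 'd' -> replacement #3
  pos 8: 'd' -> replacement #4
  pos 15: 'd' -> replacement #5
Total replacements: 5

5


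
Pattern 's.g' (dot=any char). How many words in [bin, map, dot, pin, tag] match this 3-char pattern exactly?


Pattern 's.g' means: starts with 's', any single char, ends with 'g'.
Checking each word (must be exactly 3 chars):
  'bin' (len=3): no
  'map' (len=3): no
  'dot' (len=3): no
  'pin' (len=3): no
  'tag' (len=3): no
Matching words: []
Total: 0

0


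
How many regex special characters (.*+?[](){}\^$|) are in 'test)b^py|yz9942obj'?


Regex special characters are: . * + ? [ ] ( ) { } \ ^ $ |
Scanning 'test)b^py|yz9942obj':
  pos 4: ')' -> SPECIAL
  pos 6: '^' -> SPECIAL
  pos 9: '|' -> SPECIAL
Special chars found: [')', '^', '|']
Total: 3

3


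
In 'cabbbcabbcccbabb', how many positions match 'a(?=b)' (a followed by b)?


Lookahead 'a(?=b)' matches 'a' only when followed by 'b'.
String: 'cabbbcabbcccbabb'
Checking each position where char is 'a':
  pos 1: 'a' -> MATCH (next='b')
  pos 6: 'a' -> MATCH (next='b')
  pos 13: 'a' -> MATCH (next='b')
Matching positions: [1, 6, 13]
Count: 3

3


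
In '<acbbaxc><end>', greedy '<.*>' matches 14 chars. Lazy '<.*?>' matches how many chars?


Greedy '<.*>' tries to match as MUCH as possible.
Lazy '<.*?>' tries to match as LITTLE as possible.

String: '<acbbaxc><end>'
Greedy '<.*>' starts at first '<' and extends to the LAST '>': '<acbbaxc><end>' (14 chars)
Lazy '<.*?>' starts at first '<' and stops at the FIRST '>': '<acbbaxc>' (9 chars)

9


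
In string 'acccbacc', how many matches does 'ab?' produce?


Pattern 'ab?' matches 'a' optionally followed by 'b'.
String: 'acccbacc'
Scanning left to right for 'a' then checking next char:
  Match 1: 'a' (a not followed by b)
  Match 2: 'a' (a not followed by b)
Total matches: 2

2


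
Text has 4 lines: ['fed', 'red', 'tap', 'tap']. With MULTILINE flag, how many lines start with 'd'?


With MULTILINE flag, ^ matches the start of each line.
Lines: ['fed', 'red', 'tap', 'tap']
Checking which lines start with 'd':
  Line 1: 'fed' -> no
  Line 2: 'red' -> no
  Line 3: 'tap' -> no
  Line 4: 'tap' -> no
Matching lines: []
Count: 0

0


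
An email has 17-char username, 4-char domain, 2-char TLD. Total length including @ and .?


An email address has format: username@domain.tld
Username length: 17
'@' character: 1
Domain length: 4
'.' character: 1
TLD length: 2
Total = 17 + 1 + 4 + 1 + 2 = 25

25


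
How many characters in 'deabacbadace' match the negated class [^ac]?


Negated class [^ac] matches any char NOT in {a, c}
Scanning 'deabacbadace':
  pos 0: 'd' -> MATCH
  pos 1: 'e' -> MATCH
  pos 2: 'a' -> no (excluded)
  pos 3: 'b' -> MATCH
  pos 4: 'a' -> no (excluded)
  pos 5: 'c' -> no (excluded)
  pos 6: 'b' -> MATCH
  pos 7: 'a' -> no (excluded)
  pos 8: 'd' -> MATCH
  pos 9: 'a' -> no (excluded)
  pos 10: 'c' -> no (excluded)
  pos 11: 'e' -> MATCH
Total matches: 6

6


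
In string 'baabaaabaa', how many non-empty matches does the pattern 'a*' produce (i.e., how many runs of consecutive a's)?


Pattern 'a*' matches zero or more a's. We want non-empty runs of consecutive a's.
String: 'baabaaabaa'
Walking through the string to find runs of a's:
  Run 1: positions 1-2 -> 'aa'
  Run 2: positions 4-6 -> 'aaa'
  Run 3: positions 8-9 -> 'aa'
Non-empty runs found: ['aa', 'aaa', 'aa']
Count: 3

3


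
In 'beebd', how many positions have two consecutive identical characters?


Looking for consecutive identical characters in 'beebd':
  pos 0-1: 'b' vs 'e' -> different
  pos 1-2: 'e' vs 'e' -> MATCH ('ee')
  pos 2-3: 'e' vs 'b' -> different
  pos 3-4: 'b' vs 'd' -> different
Consecutive identical pairs: ['ee']
Count: 1

1


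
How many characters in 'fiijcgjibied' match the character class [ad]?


Character class [ad] matches any of: {a, d}
Scanning string 'fiijcgjibied' character by character:
  pos 0: 'f' -> no
  pos 1: 'i' -> no
  pos 2: 'i' -> no
  pos 3: 'j' -> no
  pos 4: 'c' -> no
  pos 5: 'g' -> no
  pos 6: 'j' -> no
  pos 7: 'i' -> no
  pos 8: 'b' -> no
  pos 9: 'i' -> no
  pos 10: 'e' -> no
  pos 11: 'd' -> MATCH
Total matches: 1

1


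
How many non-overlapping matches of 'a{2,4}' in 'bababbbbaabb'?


Pattern 'a{2,4}' matches between 2 and 4 consecutive a's (greedy).
String: 'bababbbbaabb'
Finding runs of a's and applying greedy matching:
  Run at pos 1: 'a' (length 1)
  Run at pos 3: 'a' (length 1)
  Run at pos 8: 'aa' (length 2)
Matches: ['aa']
Count: 1

1


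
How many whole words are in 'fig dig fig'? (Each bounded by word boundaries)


Word boundaries (\b) mark the start/end of each word.
Text: 'fig dig fig'
Splitting by whitespace:
  Word 1: 'fig'
  Word 2: 'dig'
  Word 3: 'fig'
Total whole words: 3

3


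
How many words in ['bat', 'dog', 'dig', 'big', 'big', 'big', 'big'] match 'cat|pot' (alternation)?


Alternation 'cat|pot' matches either 'cat' or 'pot'.
Checking each word:
  'bat' -> no
  'dog' -> no
  'dig' -> no
  'big' -> no
  'big' -> no
  'big' -> no
  'big' -> no
Matches: []
Count: 0

0


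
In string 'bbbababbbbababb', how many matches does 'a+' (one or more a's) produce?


Pattern 'a+' matches one or more consecutive a's.
String: 'bbbababbbbababb'
Scanning for runs of a:
  Match 1: 'a' (length 1)
  Match 2: 'a' (length 1)
  Match 3: 'a' (length 1)
  Match 4: 'a' (length 1)
Total matches: 4

4


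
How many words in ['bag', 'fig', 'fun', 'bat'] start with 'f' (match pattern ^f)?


Pattern ^f anchors to start of word. Check which words begin with 'f':
  'bag' -> no
  'fig' -> MATCH (starts with 'f')
  'fun' -> MATCH (starts with 'f')
  'bat' -> no
Matching words: ['fig', 'fun']
Count: 2

2


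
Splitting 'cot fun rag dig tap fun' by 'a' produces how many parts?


Splitting by 'a' breaks the string at each occurrence of the separator.
Text: 'cot fun rag dig tap fun'
Parts after split:
  Part 1: 'cot fun r'
  Part 2: 'g dig t'
  Part 3: 'p fun'
Total parts: 3

3


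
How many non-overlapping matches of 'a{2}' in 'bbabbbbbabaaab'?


Pattern 'a{2}' matches exactly 2 consecutive a's (greedy, non-overlapping).
String: 'bbabbbbbabaaab'
Scanning for runs of a's:
  Run at pos 2: 'a' (length 1) -> 0 match(es)
  Run at pos 8: 'a' (length 1) -> 0 match(es)
  Run at pos 10: 'aaa' (length 3) -> 1 match(es)
Matches found: ['aa']
Total: 1

1


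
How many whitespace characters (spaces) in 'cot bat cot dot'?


\s matches whitespace characters (spaces, tabs, etc.).
Text: 'cot bat cot dot'
This text has 4 words separated by spaces.
Number of spaces = number of words - 1 = 4 - 1 = 3

3


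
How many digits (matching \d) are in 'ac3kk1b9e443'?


\d matches any digit 0-9.
Scanning 'ac3kk1b9e443':
  pos 2: '3' -> DIGIT
  pos 5: '1' -> DIGIT
  pos 7: '9' -> DIGIT
  pos 9: '4' -> DIGIT
  pos 10: '4' -> DIGIT
  pos 11: '3' -> DIGIT
Digits found: ['3', '1', '9', '4', '4', '3']
Total: 6

6


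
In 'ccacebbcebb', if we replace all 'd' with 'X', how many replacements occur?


re.sub('d', 'X', text) replaces every occurrence of 'd' with 'X'.
Text: 'ccacebbcebb'
Scanning for 'd':
Total replacements: 0

0


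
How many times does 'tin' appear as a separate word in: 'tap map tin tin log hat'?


Scanning each word for exact match 'tin':
  Word 1: 'tap' -> no
  Word 2: 'map' -> no
  Word 3: 'tin' -> MATCH
  Word 4: 'tin' -> MATCH
  Word 5: 'log' -> no
  Word 6: 'hat' -> no
Total matches: 2

2


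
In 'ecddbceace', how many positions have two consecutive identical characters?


Looking for consecutive identical characters in 'ecddbceace':
  pos 0-1: 'e' vs 'c' -> different
  pos 1-2: 'c' vs 'd' -> different
  pos 2-3: 'd' vs 'd' -> MATCH ('dd')
  pos 3-4: 'd' vs 'b' -> different
  pos 4-5: 'b' vs 'c' -> different
  pos 5-6: 'c' vs 'e' -> different
  pos 6-7: 'e' vs 'a' -> different
  pos 7-8: 'a' vs 'c' -> different
  pos 8-9: 'c' vs 'e' -> different
Consecutive identical pairs: ['dd']
Count: 1

1


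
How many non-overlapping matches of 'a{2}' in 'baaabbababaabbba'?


Pattern 'a{2}' matches exactly 2 consecutive a's (greedy, non-overlapping).
String: 'baaabbababaabbba'
Scanning for runs of a's:
  Run at pos 1: 'aaa' (length 3) -> 1 match(es)
  Run at pos 6: 'a' (length 1) -> 0 match(es)
  Run at pos 8: 'a' (length 1) -> 0 match(es)
  Run at pos 10: 'aa' (length 2) -> 1 match(es)
  Run at pos 15: 'a' (length 1) -> 0 match(es)
Matches found: ['aa', 'aa']
Total: 2

2


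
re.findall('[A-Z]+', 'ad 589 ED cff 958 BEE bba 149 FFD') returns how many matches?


Pattern '[A-Z]+' finds one or more uppercase letters.
Text: 'ad 589 ED cff 958 BEE bba 149 FFD'
Scanning for matches:
  Match 1: 'ED'
  Match 2: 'BEE'
  Match 3: 'FFD'
Total matches: 3

3


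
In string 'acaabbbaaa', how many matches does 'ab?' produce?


Pattern 'ab?' matches 'a' optionally followed by 'b'.
String: 'acaabbbaaa'
Scanning left to right for 'a' then checking next char:
  Match 1: 'a' (a not followed by b)
  Match 2: 'a' (a not followed by b)
  Match 3: 'ab' (a followed by b)
  Match 4: 'a' (a not followed by b)
  Match 5: 'a' (a not followed by b)
  Match 6: 'a' (a not followed by b)
Total matches: 6

6


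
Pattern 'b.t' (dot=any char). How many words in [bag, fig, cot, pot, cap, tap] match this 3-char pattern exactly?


Pattern 'b.t' means: starts with 'b', any single char, ends with 't'.
Checking each word (must be exactly 3 chars):
  'bag' (len=3): no
  'fig' (len=3): no
  'cot' (len=3): no
  'pot' (len=3): no
  'cap' (len=3): no
  'tap' (len=3): no
Matching words: []
Total: 0

0


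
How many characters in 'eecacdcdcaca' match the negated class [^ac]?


Negated class [^ac] matches any char NOT in {a, c}
Scanning 'eecacdcdcaca':
  pos 0: 'e' -> MATCH
  pos 1: 'e' -> MATCH
  pos 2: 'c' -> no (excluded)
  pos 3: 'a' -> no (excluded)
  pos 4: 'c' -> no (excluded)
  pos 5: 'd' -> MATCH
  pos 6: 'c' -> no (excluded)
  pos 7: 'd' -> MATCH
  pos 8: 'c' -> no (excluded)
  pos 9: 'a' -> no (excluded)
  pos 10: 'c' -> no (excluded)
  pos 11: 'a' -> no (excluded)
Total matches: 4

4


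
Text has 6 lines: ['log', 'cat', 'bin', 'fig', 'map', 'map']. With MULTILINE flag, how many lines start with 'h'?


With MULTILINE flag, ^ matches the start of each line.
Lines: ['log', 'cat', 'bin', 'fig', 'map', 'map']
Checking which lines start with 'h':
  Line 1: 'log' -> no
  Line 2: 'cat' -> no
  Line 3: 'bin' -> no
  Line 4: 'fig' -> no
  Line 5: 'map' -> no
  Line 6: 'map' -> no
Matching lines: []
Count: 0

0


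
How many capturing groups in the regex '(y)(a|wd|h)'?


To count capturing groups, count each '(' that starts a group.
Pattern: '(y)(a|wd|h)'
Walking through the pattern:
  Position 0: '(' -> group #1
  Position 3: '(' -> group #2
Total capturing groups: 2

2


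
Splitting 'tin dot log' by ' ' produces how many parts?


Splitting by ' ' breaks the string at each occurrence of the separator.
Text: 'tin dot log'
Parts after split:
  Part 1: 'tin'
  Part 2: 'dot'
  Part 3: 'log'
Total parts: 3

3


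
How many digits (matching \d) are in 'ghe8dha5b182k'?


\d matches any digit 0-9.
Scanning 'ghe8dha5b182k':
  pos 3: '8' -> DIGIT
  pos 7: '5' -> DIGIT
  pos 9: '1' -> DIGIT
  pos 10: '8' -> DIGIT
  pos 11: '2' -> DIGIT
Digits found: ['8', '5', '1', '8', '2']
Total: 5

5


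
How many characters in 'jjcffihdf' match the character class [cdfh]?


Character class [cdfh] matches any of: {c, d, f, h}
Scanning string 'jjcffihdf' character by character:
  pos 0: 'j' -> no
  pos 1: 'j' -> no
  pos 2: 'c' -> MATCH
  pos 3: 'f' -> MATCH
  pos 4: 'f' -> MATCH
  pos 5: 'i' -> no
  pos 6: 'h' -> MATCH
  pos 7: 'd' -> MATCH
  pos 8: 'f' -> MATCH
Total matches: 6

6
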